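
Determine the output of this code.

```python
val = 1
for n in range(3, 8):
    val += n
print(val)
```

n=3: val = 1+3 = 4
n=4: val = 4+4 = 8
n=5: val = 8+5 = 13
n=6: val = 13+6 = 19
n=7: val = 19+7 = 26

26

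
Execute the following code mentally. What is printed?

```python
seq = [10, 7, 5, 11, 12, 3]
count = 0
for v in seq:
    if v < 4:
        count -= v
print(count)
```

-3

v=10: not <4
v=7: not <4
v=5: not <4
v=11: not <4
v=12: not <4
v=3: <4, count = 0-3 = -3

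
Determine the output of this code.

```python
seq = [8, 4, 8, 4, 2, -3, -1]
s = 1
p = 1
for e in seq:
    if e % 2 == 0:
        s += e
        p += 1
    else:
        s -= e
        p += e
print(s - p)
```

29

e=8: even, s = 1+8 = 9; p=2
e=4: even, s = 9+4 = 13; p=3
e=8: even, s = 13+8 = 21; p=4
e=4: even, s = 21+4 = 25; p=5
e=2: even, s = 25+2 = 27; p=6
e=-3: not even, s = 27-(-3) = 30; p=3
e=-1: not even, s = 30-(-1) = 31; p=2
s-p = 31-2 = 29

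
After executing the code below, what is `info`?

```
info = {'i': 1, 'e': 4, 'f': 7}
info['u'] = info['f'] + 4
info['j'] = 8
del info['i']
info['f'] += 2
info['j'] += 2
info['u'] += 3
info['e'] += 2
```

info['u'] = info['f']+4 = 11 → {'i': 1, 'e': 4, 'f': 7, 'u': 11}
info['j'] = 8 → {'i': 1, 'e': 4, 'f': 7, 'u': 11, 'j': 8}
del 'i' → {'e': 4, 'f': 7, 'u': 11, 'j': 8}
info['f'] = 7+2 = 9 → {'e': 4, 'f': 9, 'u': 11, 'j': 8}
info['j'] = 8+2 = 10 → {'e': 4, 'f': 9, 'u': 11, 'j': 10}
info['u'] = 11+3 = 14 → {'e': 4, 'f': 9, 'u': 14, 'j': 10}
info['e'] = 4+2 = 6 → {'e': 6, 'f': 9, 'u': 14, 'j': 10}

{'e': 6, 'f': 9, 'u': 14, 'j': 10}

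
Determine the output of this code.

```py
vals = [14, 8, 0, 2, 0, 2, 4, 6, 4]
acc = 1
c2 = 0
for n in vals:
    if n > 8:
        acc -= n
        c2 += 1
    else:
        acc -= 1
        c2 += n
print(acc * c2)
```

-567

n=14: >8, acc = 1-14 = -13; c2=1
n=8: not >8, acc = (-13)-1 = -14; c2=9
n=0: not >8, acc = (-14)-1 = -15; c2=9
n=2: not >8, acc = (-15)-1 = -16; c2=11
n=0: not >8, acc = (-16)-1 = -17; c2=11
n=2: not >8, acc = (-17)-1 = -18; c2=13
n=4: not >8, acc = (-18)-1 = -19; c2=17
n=6: not >8, acc = (-19)-1 = -20; c2=23
n=4: not >8, acc = (-20)-1 = -21; c2=27
acc*c2 = (-21)*27 = -567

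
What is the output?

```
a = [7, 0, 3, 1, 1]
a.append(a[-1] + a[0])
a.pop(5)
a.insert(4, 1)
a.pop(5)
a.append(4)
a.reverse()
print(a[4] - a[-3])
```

-3

append a[-1]+a[0] = 1+7 = 8 → [7, 0, 3, 1, 1, 8]
pop(5) removes 8 → [7, 0, 3, 1, 1]
insert 1 at 4 → [7, 0, 3, 1, 1, 1]
pop(5) removes 1 → [7, 0, 3, 1, 1]
append 4 → [7, 0, 3, 1, 1, 4]
reverse → [4, 1, 1, 3, 0, 7]
a[4]-a[-3] = 0-3 = -3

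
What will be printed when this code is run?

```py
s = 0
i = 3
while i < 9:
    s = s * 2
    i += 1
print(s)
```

i=3: s = 0*2 = 0
i=4: s = 0*2 = 0
i=5: s = 0*2 = 0
i=6: s = 0*2 = 0
i=7: s = 0*2 = 0
i=8: s = 0*2 = 0

0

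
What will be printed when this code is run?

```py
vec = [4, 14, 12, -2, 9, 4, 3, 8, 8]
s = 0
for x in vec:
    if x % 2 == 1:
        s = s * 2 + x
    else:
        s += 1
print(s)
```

x=4: not odd, s = 0+1 = 1
x=14: not odd, s = 1+1 = 2
x=12: not odd, s = 2+1 = 3
x=-2: not odd, s = 3+1 = 4
x=9: odd, s = 4*2+9 = 17
x=4: not odd, s = 17+1 = 18
x=3: odd, s = 18*2+3 = 39
x=8: not odd, s = 39+1 = 40
x=8: not odd, s = 40+1 = 41

41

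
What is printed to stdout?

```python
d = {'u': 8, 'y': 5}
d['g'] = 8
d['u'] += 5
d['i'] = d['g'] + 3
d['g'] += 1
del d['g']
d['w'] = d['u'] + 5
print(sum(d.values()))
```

d['g'] = 8 → {'u': 8, 'y': 5, 'g': 8}
d['u'] = 8+5 = 13 → {'u': 13, 'y': 5, 'g': 8}
d['i'] = d['g']+3 = 11 → {'u': 13, 'y': 5, 'g': 8, 'i': 11}
d['g'] = 8+1 = 9 → {'u': 13, 'y': 5, 'g': 9, 'i': 11}
del 'g' → {'u': 13, 'y': 5, 'i': 11}
d['w'] = d['u']+5 = 18 → {'u': 13, 'y': 5, 'i': 11, 'w': 18}
sum of values = 47

47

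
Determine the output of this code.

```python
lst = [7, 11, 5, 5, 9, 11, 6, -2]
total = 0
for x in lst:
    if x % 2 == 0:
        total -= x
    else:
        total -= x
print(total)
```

x=7: not even, total = 0-7 = -7
x=11: not even, total = (-7)-11 = -18
x=5: not even, total = (-18)-5 = -23
x=5: not even, total = (-23)-5 = -28
x=9: not even, total = (-28)-9 = -37
x=11: not even, total = (-37)-11 = -48
x=6: even, total = (-48)-6 = -54
x=-2: even, total = (-54)-(-2) = -52

-52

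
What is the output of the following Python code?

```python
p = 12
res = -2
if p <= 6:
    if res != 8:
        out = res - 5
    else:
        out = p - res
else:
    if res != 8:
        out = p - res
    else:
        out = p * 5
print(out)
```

14

p=12, res=-2
p <= 6 is False; res != 8 is True
→ out = p - res = 14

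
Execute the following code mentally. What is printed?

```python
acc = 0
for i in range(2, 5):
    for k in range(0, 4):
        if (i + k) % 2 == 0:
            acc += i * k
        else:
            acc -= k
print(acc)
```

i=2,k=0: even sum, acc = 0+0 = 0
i=2,k=1: odd sum, acc = 0-1 = -1
i=2,k=2: even sum, acc = (-1)+4 = 3
i=2,k=3: odd sum, acc = 3-3 = 0
i=3,k=0: odd sum, acc = 0-0 = 0
i=3,k=1: even sum, acc = 0+3 = 3
i=3,k=2: odd sum, acc = 3-2 = 1
i=3,k=3: even sum, acc = 1+9 = 10
i=4,k=0: even sum, acc = 10+0 = 10
i=4,k=1: odd sum, acc = 10-1 = 9
i=4,k=2: even sum, acc = 9+8 = 17
i=4,k=3: odd sum, acc = 17-3 = 14

14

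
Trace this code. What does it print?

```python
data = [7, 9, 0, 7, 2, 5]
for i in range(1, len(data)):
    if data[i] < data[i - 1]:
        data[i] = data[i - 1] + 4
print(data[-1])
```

25

i=1: 9>=7, unchanged → [7, 9, 0, 7, 2, 5]
i=2: 0<9, data[2] = 9+4 = 13 → [7, 9, 13, 7, 2, 5]
i=3: 7<13, data[3] = 13+4 = 17 → [7, 9, 13, 17, 2, 5]
i=4: 2<17, data[4] = 17+4 = 21 → [7, 9, 13, 17, 21, 5]
i=5: 5<21, data[5] = 21+4 = 25 → [7, 9, 13, 17, 21, 25]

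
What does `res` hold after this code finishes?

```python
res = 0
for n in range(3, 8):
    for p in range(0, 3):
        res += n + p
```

90

n=3,p=0: res = 0+3 = 3
n=3,p=1: res = 3+4 = 7
n=3,p=2: res = 7+5 = 12
n=4,p=0: res = 12+4 = 16
n=4,p=1: res = 16+5 = 21
n=4,p=2: res = 21+6 = 27
n=5,p=0: res = 27+5 = 32
n=5,p=1: res = 32+6 = 38
n=5,p=2: res = 38+7 = 45
n=6,p=0: res = 45+6 = 51
n=6,p=1: res = 51+7 = 58
n=6,p=2: res = 58+8 = 66
n=7,p=0: res = 66+7 = 73
n=7,p=1: res = 73+8 = 81
n=7,p=2: res = 81+9 = 90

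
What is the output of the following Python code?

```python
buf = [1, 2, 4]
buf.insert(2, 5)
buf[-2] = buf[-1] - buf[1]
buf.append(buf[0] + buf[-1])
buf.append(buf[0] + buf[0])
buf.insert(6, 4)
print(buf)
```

insert 5 at 2 → [1, 2, 5, 4]
buf[-2] = buf[-1]-buf[1] = 4-2 = 2 → [1, 2, 2, 4]
append buf[0]+buf[-1] = 1+4 = 5 → [1, 2, 2, 4, 5]
append buf[0]+buf[0] = 1+1 = 2 → [1, 2, 2, 4, 5, 2]
insert 4 at 6 → [1, 2, 2, 4, 5, 2, 4]

[1, 2, 2, 4, 5, 2, 4]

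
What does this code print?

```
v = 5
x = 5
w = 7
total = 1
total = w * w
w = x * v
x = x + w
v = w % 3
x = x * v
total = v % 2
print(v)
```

1

total = 7*7 = 49
w = 5*5 = 25
x = 5+25 = 30
v = 25%3 = 1
x = 30*1 = 30
total = 1%2 = 1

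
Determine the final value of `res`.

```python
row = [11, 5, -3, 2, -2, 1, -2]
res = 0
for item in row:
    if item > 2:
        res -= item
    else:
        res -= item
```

item=11: >2, res = 0-11 = -11
item=5: >2, res = (-11)-5 = -16
item=-3: not >2, res = (-16)-(-3) = -13
item=2: not >2, res = (-13)-2 = -15
item=-2: not >2, res = (-15)-(-2) = -13
item=1: not >2, res = (-13)-1 = -14
item=-2: not >2, res = (-14)-(-2) = -12

-12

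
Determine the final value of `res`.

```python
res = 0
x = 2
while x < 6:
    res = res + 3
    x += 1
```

12

x=2: res = 0+3 = 3
x=3: res = 3+3 = 6
x=4: res = 6+3 = 9
x=5: res = 9+3 = 12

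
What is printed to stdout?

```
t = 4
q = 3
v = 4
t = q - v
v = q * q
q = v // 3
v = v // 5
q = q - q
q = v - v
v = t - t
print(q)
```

0

t = 3-4 = -1
v = 3*3 = 9
q = 9//3 = 3
v = 9//5 = 1
q = 3-3 = 0
q = 1-1 = 0
v = (-1)-(-1) = 0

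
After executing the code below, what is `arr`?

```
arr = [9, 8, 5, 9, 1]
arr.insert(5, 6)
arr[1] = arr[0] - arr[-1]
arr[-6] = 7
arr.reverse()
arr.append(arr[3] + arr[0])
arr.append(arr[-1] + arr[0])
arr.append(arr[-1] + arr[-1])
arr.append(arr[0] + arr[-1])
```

[6, 1, 9, 5, 3, 7, 11, 17, 34, 40]

insert 6 at 5 → [9, 8, 5, 9, 1, 6]
arr[1] = arr[0]-arr[-1] = 9-6 = 3 → [9, 3, 5, 9, 1, 6]
arr[-6] = 7 → [7, 3, 5, 9, 1, 6]
reverse → [6, 1, 9, 5, 3, 7]
append arr[3]+arr[0] = 5+6 = 11 → [6, 1, 9, 5, 3, 7, 11]
append arr[-1]+arr[0] = 11+6 = 17 → [6, 1, 9, 5, 3, 7, 11, 17]
append arr[-1]+arr[-1] = 17+17 = 34 → [6, 1, 9, 5, 3, 7, 11, 17, 34]
append arr[0]+arr[-1] = 6+34 = 40 → [6, 1, 9, 5, 3, 7, 11, 17, 34, 40]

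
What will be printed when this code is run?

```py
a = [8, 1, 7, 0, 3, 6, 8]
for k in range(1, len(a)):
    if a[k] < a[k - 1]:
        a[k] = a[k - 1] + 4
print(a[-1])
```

32

k=1: 1<8, a[1] = 8+4 = 12 → [8, 12, 7, 0, 3, 6, 8]
k=2: 7<12, a[2] = 12+4 = 16 → [8, 12, 16, 0, 3, 6, 8]
k=3: 0<16, a[3] = 16+4 = 20 → [8, 12, 16, 20, 3, 6, 8]
k=4: 3<20, a[4] = 20+4 = 24 → [8, 12, 16, 20, 24, 6, 8]
k=5: 6<24, a[5] = 24+4 = 28 → [8, 12, 16, 20, 24, 28, 8]
k=6: 8<28, a[6] = 28+4 = 32 → [8, 12, 16, 20, 24, 28, 32]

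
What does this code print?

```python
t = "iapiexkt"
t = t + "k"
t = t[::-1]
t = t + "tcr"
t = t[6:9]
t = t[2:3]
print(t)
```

+ 'k' → 'iapiexktk'
reverse → 'ktkxeipai'
+ 'tcr' → 'ktkxeipaitcr'
slice [6:9] → 'pai'
slice [2:3] → 'i'

i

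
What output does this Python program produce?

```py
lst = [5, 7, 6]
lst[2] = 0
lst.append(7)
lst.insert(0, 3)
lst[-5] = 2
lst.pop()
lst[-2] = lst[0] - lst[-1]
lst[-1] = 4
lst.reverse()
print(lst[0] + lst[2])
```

lst[2] = 0 → [5, 7, 0]
append 7 → [5, 7, 0, 7]
insert 3 at 0 → [3, 5, 7, 0, 7]
lst[-5] = 2 → [2, 5, 7, 0, 7]
pop() removes 7 → [2, 5, 7, 0]
lst[-2] = lst[0]-lst[-1] = 2-0 = 2 → [2, 5, 2, 0]
lst[-1] = 4 → [2, 5, 2, 4]
reverse → [4, 2, 5, 2]
lst[0]+lst[2] = 4+5 = 9

9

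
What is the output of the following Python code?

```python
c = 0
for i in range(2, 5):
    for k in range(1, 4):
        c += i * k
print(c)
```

54

i=2,k=1: c = 0+2 = 2
i=2,k=2: c = 2+4 = 6
i=2,k=3: c = 6+6 = 12
i=3,k=1: c = 12+3 = 15
i=3,k=2: c = 15+6 = 21
i=3,k=3: c = 21+9 = 30
i=4,k=1: c = 30+4 = 34
i=4,k=2: c = 34+8 = 42
i=4,k=3: c = 42+12 = 54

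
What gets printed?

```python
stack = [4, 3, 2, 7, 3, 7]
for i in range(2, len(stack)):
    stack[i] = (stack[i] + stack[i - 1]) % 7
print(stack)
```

[4, 3, 5, 5, 1, 1]

i=2: stack[2] = (2+3)%7 = 5 → [4, 3, 5, 7, 3, 7]
i=3: stack[3] = (7+5)%7 = 5 → [4, 3, 5, 5, 3, 7]
i=4: stack[4] = (3+5)%7 = 1 → [4, 3, 5, 5, 1, 7]
i=5: stack[5] = (7+1)%7 = 1 → [4, 3, 5, 5, 1, 1]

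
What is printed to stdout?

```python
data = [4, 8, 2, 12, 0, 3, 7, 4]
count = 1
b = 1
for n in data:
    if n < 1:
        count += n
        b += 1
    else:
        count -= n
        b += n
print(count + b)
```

3

n=4: not <1, count = 1-4 = -3; b=5
n=8: not <1, count = (-3)-8 = -11; b=13
n=2: not <1, count = (-11)-2 = -13; b=15
n=12: not <1, count = (-13)-12 = -25; b=27
n=0: <1, count = (-25)+0 = -25; b=28
n=3: not <1, count = (-25)-3 = -28; b=31
n=7: not <1, count = (-28)-7 = -35; b=38
n=4: not <1, count = (-35)-4 = -39; b=42
count+b = (-39)+42 = 3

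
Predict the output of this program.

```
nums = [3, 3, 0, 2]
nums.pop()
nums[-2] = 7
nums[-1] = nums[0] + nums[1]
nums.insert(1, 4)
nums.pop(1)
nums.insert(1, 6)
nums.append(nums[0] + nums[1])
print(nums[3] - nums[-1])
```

pop() removes 2 → [3, 3, 0]
nums[-2] = 7 → [3, 7, 0]
nums[-1] = nums[0]+nums[1] = 3+7 = 10 → [3, 7, 10]
insert 4 at 1 → [3, 4, 7, 10]
pop(1) removes 4 → [3, 7, 10]
insert 6 at 1 → [3, 6, 7, 10]
append nums[0]+nums[1] = 3+6 = 9 → [3, 6, 7, 10, 9]
nums[3]-nums[-1] = 10-9 = 1

1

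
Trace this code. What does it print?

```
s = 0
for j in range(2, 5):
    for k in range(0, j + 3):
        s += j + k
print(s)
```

j=2,k=0: s = 0+2 = 2
j=2,k=1: s = 2+3 = 5
j=2,k=2: s = 5+4 = 9
j=2,k=3: s = 9+5 = 14
j=2,k=4: s = 14+6 = 20
j=3,k=0: s = 20+3 = 23
j=3,k=1: s = 23+4 = 27
j=3,k=2: s = 27+5 = 32
j=3,k=3: s = 32+6 = 38
j=3,k=4: s = 38+7 = 45
j=3,k=5: s = 45+8 = 53
j=4,k=0: s = 53+4 = 57
j=4,k=1: s = 57+5 = 62
j=4,k=2: s = 62+6 = 68
j=4,k=3: s = 68+7 = 75
j=4,k=4: s = 75+8 = 83
j=4,k=5: s = 83+9 = 92
j=4,k=6: s = 92+10 = 102

102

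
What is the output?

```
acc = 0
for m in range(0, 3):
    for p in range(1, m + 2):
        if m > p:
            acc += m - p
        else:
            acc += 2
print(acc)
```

m=0,p=1: not 0>1, acc = 0+2 = 2
m=1,p=1: not 1>1, acc = 2+2 = 4
m=1,p=2: not 1>2, acc = 4+2 = 6
m=2,p=1: 2>1, acc = 6+1 = 7
m=2,p=2: not 2>2, acc = 7+2 = 9
m=2,p=3: not 2>3, acc = 9+2 = 11

11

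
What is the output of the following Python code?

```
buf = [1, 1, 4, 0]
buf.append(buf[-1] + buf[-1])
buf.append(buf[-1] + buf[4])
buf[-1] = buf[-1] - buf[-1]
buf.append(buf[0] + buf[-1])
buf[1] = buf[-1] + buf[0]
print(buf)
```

append buf[-1]+buf[-1] = 0+0 = 0 → [1, 1, 4, 0, 0]
append buf[-1]+buf[4] = 0+0 = 0 → [1, 1, 4, 0, 0, 0]
buf[-1] = buf[-1]-buf[-1] = 0-0 = 0 → [1, 1, 4, 0, 0, 0]
append buf[0]+buf[-1] = 1+0 = 1 → [1, 1, 4, 0, 0, 0, 1]
buf[1] = buf[-1]+buf[0] = 1+1 = 2 → [1, 2, 4, 0, 0, 0, 1]

[1, 2, 4, 0, 0, 0, 1]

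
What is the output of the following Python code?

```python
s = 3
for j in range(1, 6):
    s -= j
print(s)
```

-12

j=1: s = 3-1 = 2
j=2: s = 2-2 = 0
j=3: s = 0-3 = -3
j=4: s = (-3)-4 = -7
j=5: s = (-7)-5 = -12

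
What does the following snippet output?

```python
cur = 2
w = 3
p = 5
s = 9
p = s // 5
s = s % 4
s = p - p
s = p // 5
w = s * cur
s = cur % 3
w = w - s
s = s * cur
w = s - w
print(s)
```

4

p = 9//5 = 1
s = 9%4 = 1
s = 1-1 = 0
s = 1//5 = 0
w = 0*2 = 0
s = 2%3 = 2
w = 0-2 = -2
s = 2*2 = 4
w = 4-(-2) = 6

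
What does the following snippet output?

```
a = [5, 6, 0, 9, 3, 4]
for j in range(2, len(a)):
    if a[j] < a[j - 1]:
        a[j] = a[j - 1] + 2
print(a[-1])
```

13

j=2: 0<6, a[2] = 6+2 = 8 → [5, 6, 8, 9, 3, 4]
j=3: 9>=8, unchanged → [5, 6, 8, 9, 3, 4]
j=4: 3<9, a[4] = 9+2 = 11 → [5, 6, 8, 9, 11, 4]
j=5: 4<11, a[5] = 11+2 = 13 → [5, 6, 8, 9, 11, 13]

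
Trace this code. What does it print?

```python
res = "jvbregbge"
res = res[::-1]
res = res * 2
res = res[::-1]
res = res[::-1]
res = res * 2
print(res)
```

egbgerbvjegbgerbvjegbgerbvjegbgerbvj

reverse → 'egbgerbvj'
repeat ×2 → 'egbgerbvjegbgerbvj'
reverse → 'jvbregbgejvbregbge'
reverse → 'egbgerbvjegbgerbvj'
repeat ×2 → 'egbgerbvjegbgerbvjegbgerbvjegbgerbvj'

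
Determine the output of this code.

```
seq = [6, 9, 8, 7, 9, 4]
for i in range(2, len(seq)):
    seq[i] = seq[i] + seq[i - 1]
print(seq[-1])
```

37

i=2: seq[2] = 8+9 = 17 → [6, 9, 17, 7, 9, 4]
i=3: seq[3] = 7+17 = 24 → [6, 9, 17, 24, 9, 4]
i=4: seq[4] = 9+24 = 33 → [6, 9, 17, 24, 33, 4]
i=5: seq[5] = 4+33 = 37 → [6, 9, 17, 24, 33, 37]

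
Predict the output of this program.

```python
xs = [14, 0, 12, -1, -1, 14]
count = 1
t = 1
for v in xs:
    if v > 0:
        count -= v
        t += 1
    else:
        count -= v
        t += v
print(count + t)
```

-35

v=14: >0, count = 1-14 = -13; t=2
v=0: not >0, count = (-13)-0 = -13; t=2
v=12: >0, count = (-13)-12 = -25; t=3
v=-1: not >0, count = (-25)-(-1) = -24; t=2
v=-1: not >0, count = (-24)-(-1) = -23; t=1
v=14: >0, count = (-23)-14 = -37; t=2
count+t = (-37)+2 = -35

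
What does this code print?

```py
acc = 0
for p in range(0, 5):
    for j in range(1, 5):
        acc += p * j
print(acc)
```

100

p=0,j=1: acc = 0+0 = 0
p=0,j=2: acc = 0+0 = 0
p=0,j=3: acc = 0+0 = 0
p=0,j=4: acc = 0+0 = 0
p=1,j=1: acc = 0+1 = 1
p=1,j=2: acc = 1+2 = 3
p=1,j=3: acc = 3+3 = 6
p=1,j=4: acc = 6+4 = 10
p=2,j=1: acc = 10+2 = 12
p=2,j=2: acc = 12+4 = 16
p=2,j=3: acc = 16+6 = 22
p=2,j=4: acc = 22+8 = 30
p=3,j=1: acc = 30+3 = 33
p=3,j=2: acc = 33+6 = 39
p=3,j=3: acc = 39+9 = 48
p=3,j=4: acc = 48+12 = 60
p=4,j=1: acc = 60+4 = 64
p=4,j=2: acc = 64+8 = 72
p=4,j=3: acc = 72+12 = 84
p=4,j=4: acc = 84+16 = 100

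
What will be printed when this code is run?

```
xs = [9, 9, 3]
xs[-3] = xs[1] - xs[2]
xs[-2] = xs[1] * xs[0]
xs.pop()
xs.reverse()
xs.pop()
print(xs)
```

xs[-3] = xs[1]-xs[2] = 9-3 = 6 → [6, 9, 3]
xs[-2] = xs[1]*xs[0] = 9*6 = 54 → [6, 54, 3]
pop() removes 3 → [6, 54]
reverse → [54, 6]
pop() removes 6 → [54]

[54]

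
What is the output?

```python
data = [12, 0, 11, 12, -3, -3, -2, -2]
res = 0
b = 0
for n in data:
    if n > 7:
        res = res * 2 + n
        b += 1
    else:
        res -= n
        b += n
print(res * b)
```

n=12: >7, res = 0*2+12 = 12; b=1
n=0: not >7, res = 12-0 = 12; b=1
n=11: >7, res = 12*2+11 = 35; b=2
n=12: >7, res = 35*2+12 = 82; b=3
n=-3: not >7, res = 82-(-3) = 85; b=0
n=-3: not >7, res = 85-(-3) = 88; b=-3
n=-2: not >7, res = 88-(-2) = 90; b=-5
n=-2: not >7, res = 90-(-2) = 92; b=-7
res*b = 92*(-7) = -644

-644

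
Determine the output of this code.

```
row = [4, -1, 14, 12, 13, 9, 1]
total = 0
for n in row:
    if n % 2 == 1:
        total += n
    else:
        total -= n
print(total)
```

n=4: not odd, total = 0-4 = -4
n=-1: odd, total = (-4)+(-1) = -5
n=14: not odd, total = (-5)-14 = -19
n=12: not odd, total = (-19)-12 = -31
n=13: odd, total = (-31)+13 = -18
n=9: odd, total = (-18)+9 = -9
n=1: odd, total = (-9)+1 = -8

-8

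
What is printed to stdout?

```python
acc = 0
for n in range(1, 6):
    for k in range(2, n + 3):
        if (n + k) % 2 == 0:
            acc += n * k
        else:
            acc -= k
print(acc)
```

n=1,k=2: odd sum, acc = 0-2 = -2
n=1,k=3: even sum, acc = (-2)+3 = 1
n=2,k=2: even sum, acc = 1+4 = 5
n=2,k=3: odd sum, acc = 5-3 = 2
n=2,k=4: even sum, acc = 2+8 = 10
n=3,k=2: odd sum, acc = 10-2 = 8
n=3,k=3: even sum, acc = 8+9 = 17
n=3,k=4: odd sum, acc = 17-4 = 13
n=3,k=5: even sum, acc = 13+15 = 28
n=4,k=2: even sum, acc = 28+8 = 36
n=4,k=3: odd sum, acc = 36-3 = 33
n=4,k=4: even sum, acc = 33+16 = 49
n=4,k=5: odd sum, acc = 49-5 = 44
n=4,k=6: even sum, acc = 44+24 = 68
n=5,k=2: odd sum, acc = 68-2 = 66
n=5,k=3: even sum, acc = 66+15 = 81
n=5,k=4: odd sum, acc = 81-4 = 77
n=5,k=5: even sum, acc = 77+25 = 102
n=5,k=6: odd sum, acc = 102-6 = 96
n=5,k=7: even sum, acc = 96+35 = 131

131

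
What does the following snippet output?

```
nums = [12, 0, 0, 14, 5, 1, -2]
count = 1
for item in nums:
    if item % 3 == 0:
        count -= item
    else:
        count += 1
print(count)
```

-7

item=12: %3==0, count = 1-12 = -11
item=0: %3==0, count = (-11)-0 = -11
item=0: %3==0, count = (-11)-0 = -11
item=14: not %3==0, count = (-11)+1 = -10
item=5: not %3==0, count = (-10)+1 = -9
item=1: not %3==0, count = (-9)+1 = -8
item=-2: not %3==0, count = (-8)+1 = -7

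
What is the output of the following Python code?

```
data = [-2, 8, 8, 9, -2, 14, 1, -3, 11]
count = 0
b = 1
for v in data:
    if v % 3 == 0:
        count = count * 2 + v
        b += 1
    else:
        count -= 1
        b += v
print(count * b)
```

v=-2: not %3==0, count = 0-1 = -1; b=-1
v=8: not %3==0, count = (-1)-1 = -2; b=7
v=8: not %3==0, count = (-2)-1 = -3; b=15
v=9: %3==0, count = (-3)*2+9 = 3; b=16
v=-2: not %3==0, count = 3-1 = 2; b=14
v=14: not %3==0, count = 2-1 = 1; b=28
v=1: not %3==0, count = 1-1 = 0; b=29
v=-3: %3==0, count = 0*2+(-3) = -3; b=30
v=11: not %3==0, count = (-3)-1 = -4; b=41
count*b = (-4)*41 = -164

-164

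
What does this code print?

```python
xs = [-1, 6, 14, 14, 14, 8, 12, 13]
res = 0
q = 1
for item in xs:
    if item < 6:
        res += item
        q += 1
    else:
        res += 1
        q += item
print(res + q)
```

89

item=-1: <6, res = 0+(-1) = -1; q=2
item=6: not <6, res = (-1)+1 = 0; q=8
item=14: not <6, res = 0+1 = 1; q=22
item=14: not <6, res = 1+1 = 2; q=36
item=14: not <6, res = 2+1 = 3; q=50
item=8: not <6, res = 3+1 = 4; q=58
item=12: not <6, res = 4+1 = 5; q=70
item=13: not <6, res = 5+1 = 6; q=83
res+q = 6+83 = 89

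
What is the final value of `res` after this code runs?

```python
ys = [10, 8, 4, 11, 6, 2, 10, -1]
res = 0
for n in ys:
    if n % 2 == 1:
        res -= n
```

n=10: not odd
n=8: not odd
n=4: not odd
n=11: odd, res = 0-11 = -11
n=6: not odd
n=2: not odd
n=10: not odd
n=-1: odd, res = (-11)-(-1) = -10

-10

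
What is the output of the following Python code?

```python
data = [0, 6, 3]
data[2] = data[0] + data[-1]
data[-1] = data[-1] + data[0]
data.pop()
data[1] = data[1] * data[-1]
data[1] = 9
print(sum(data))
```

data[2] = data[0]+data[-1] = 0+3 = 3 → [0, 6, 3]
data[-1] = data[-1]+data[0] = 3+0 = 3 → [0, 6, 3]
pop() removes 3 → [0, 6]
data[1] = data[1]*data[-1] = 6*6 = 36 → [0, 36]
data[1] = 9 → [0, 9]
sum = 9

9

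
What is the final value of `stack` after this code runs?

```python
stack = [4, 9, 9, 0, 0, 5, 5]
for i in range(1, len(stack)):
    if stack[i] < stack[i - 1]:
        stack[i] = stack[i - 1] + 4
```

i=1: 9>=4, unchanged → [4, 9, 9, 0, 0, 5, 5]
i=2: 9>=9, unchanged → [4, 9, 9, 0, 0, 5, 5]
i=3: 0<9, stack[3] = 9+4 = 13 → [4, 9, 9, 13, 0, 5, 5]
i=4: 0<13, stack[4] = 13+4 = 17 → [4, 9, 9, 13, 17, 5, 5]
i=5: 5<17, stack[5] = 17+4 = 21 → [4, 9, 9, 13, 17, 21, 5]
i=6: 5<21, stack[6] = 21+4 = 25 → [4, 9, 9, 13, 17, 21, 25]

[4, 9, 9, 13, 17, 21, 25]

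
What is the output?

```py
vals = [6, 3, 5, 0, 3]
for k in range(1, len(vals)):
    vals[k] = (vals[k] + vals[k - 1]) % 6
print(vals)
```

k=1: vals[1] = (3+6)%6 = 3 → [6, 3, 5, 0, 3]
k=2: vals[2] = (5+3)%6 = 2 → [6, 3, 2, 0, 3]
k=3: vals[3] = (0+2)%6 = 2 → [6, 3, 2, 2, 3]
k=4: vals[4] = (3+2)%6 = 5 → [6, 3, 2, 2, 5]

[6, 3, 2, 2, 5]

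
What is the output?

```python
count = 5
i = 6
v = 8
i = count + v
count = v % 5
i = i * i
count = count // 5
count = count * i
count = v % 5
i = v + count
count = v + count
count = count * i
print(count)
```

121

i = 5+8 = 13
count = 8%5 = 3
i = 13*13 = 169
count = 3//5 = 0
count = 0*169 = 0
count = 8%5 = 3
i = 8+3 = 11
count = 8+3 = 11
count = 11*11 = 121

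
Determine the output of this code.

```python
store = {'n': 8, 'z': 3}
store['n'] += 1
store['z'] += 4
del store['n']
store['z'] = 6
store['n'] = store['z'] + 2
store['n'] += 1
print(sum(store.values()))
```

store['n'] = 8+1 = 9 → {'n': 9, 'z': 3}
store['z'] = 3+4 = 7 → {'n': 9, 'z': 7}
del 'n' → {'z': 7}
store['z'] = 6 → {'z': 6}
store['n'] = store['z']+2 = 8 → {'z': 6, 'n': 8}
store['n'] = 8+1 = 9 → {'z': 6, 'n': 9}
sum of values = 15

15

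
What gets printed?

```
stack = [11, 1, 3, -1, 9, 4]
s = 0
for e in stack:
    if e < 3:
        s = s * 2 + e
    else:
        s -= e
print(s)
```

-62

e=11: not <3, s = 0-11 = -11
e=1: <3, s = (-11)*2+1 = -21
e=3: not <3, s = (-21)-3 = -24
e=-1: <3, s = (-24)*2+(-1) = -49
e=9: not <3, s = (-49)-9 = -58
e=4: not <3, s = (-58)-4 = -62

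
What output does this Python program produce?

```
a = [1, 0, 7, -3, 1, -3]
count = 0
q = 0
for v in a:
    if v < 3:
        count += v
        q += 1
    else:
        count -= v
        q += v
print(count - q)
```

-23

v=1: <3, count = 0+1 = 1; q=1
v=0: <3, count = 1+0 = 1; q=2
v=7: not <3, count = 1-7 = -6; q=9
v=-3: <3, count = (-6)+(-3) = -9; q=10
v=1: <3, count = (-9)+1 = -8; q=11
v=-3: <3, count = (-8)+(-3) = -11; q=12
count-q = (-11)-12 = -23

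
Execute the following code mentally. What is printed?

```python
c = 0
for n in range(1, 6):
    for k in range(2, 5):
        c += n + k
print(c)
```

90

n=1,k=2: c = 0+3 = 3
n=1,k=3: c = 3+4 = 7
n=1,k=4: c = 7+5 = 12
n=2,k=2: c = 12+4 = 16
n=2,k=3: c = 16+5 = 21
n=2,k=4: c = 21+6 = 27
n=3,k=2: c = 27+5 = 32
n=3,k=3: c = 32+6 = 38
n=3,k=4: c = 38+7 = 45
n=4,k=2: c = 45+6 = 51
n=4,k=3: c = 51+7 = 58
n=4,k=4: c = 58+8 = 66
n=5,k=2: c = 66+7 = 73
n=5,k=3: c = 73+8 = 81
n=5,k=4: c = 81+9 = 90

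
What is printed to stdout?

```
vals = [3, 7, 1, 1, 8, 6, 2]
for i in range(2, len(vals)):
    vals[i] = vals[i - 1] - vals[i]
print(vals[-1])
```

i=2: vals[2] = 7-1 = 6 → [3, 7, 6, 1, 8, 6, 2]
i=3: vals[3] = 6-1 = 5 → [3, 7, 6, 5, 8, 6, 2]
i=4: vals[4] = 5-8 = -3 → [3, 7, 6, 5, -3, 6, 2]
i=5: vals[5] = (-3)-6 = -9 → [3, 7, 6, 5, -3, -9, 2]
i=6: vals[6] = (-9)-2 = -11 → [3, 7, 6, 5, -3, -9, -11]

-11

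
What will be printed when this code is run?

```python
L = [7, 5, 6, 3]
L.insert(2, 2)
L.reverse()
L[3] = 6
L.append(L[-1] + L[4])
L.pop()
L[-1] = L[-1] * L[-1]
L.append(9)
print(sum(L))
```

75

insert 2 at 2 → [7, 5, 2, 6, 3]
reverse → [3, 6, 2, 5, 7]
L[3] = 6 → [3, 6, 2, 6, 7]
append L[-1]+L[4] = 7+7 = 14 → [3, 6, 2, 6, 7, 14]
pop() removes 14 → [3, 6, 2, 6, 7]
L[-1] = L[-1]*L[-1] = 7*7 = 49 → [3, 6, 2, 6, 49]
append 9 → [3, 6, 2, 6, 49, 9]
sum = 75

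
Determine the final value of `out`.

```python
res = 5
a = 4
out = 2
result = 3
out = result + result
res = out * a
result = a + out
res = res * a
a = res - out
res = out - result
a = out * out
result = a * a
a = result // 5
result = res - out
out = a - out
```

out = 3+3 = 6
res = 6*4 = 24
result = 4+6 = 10
res = 24*4 = 96
a = 96-6 = 90
res = 6-10 = -4
a = 6*6 = 36
result = 36*36 = 1296
a = 1296//5 = 259
result = (-4)-6 = -10
out = 259-6 = 253

253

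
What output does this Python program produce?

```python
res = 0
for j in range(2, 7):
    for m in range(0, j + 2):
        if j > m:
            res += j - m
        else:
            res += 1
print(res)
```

j=2,m=0: 2>0, res = 0+2 = 2
j=2,m=1: 2>1, res = 2+1 = 3
j=2,m=2: not 2>2, res = 3+1 = 4
j=2,m=3: not 2>3, res = 4+1 = 5
j=3,m=0: 3>0, res = 5+3 = 8
j=3,m=1: 3>1, res = 8+2 = 10
j=3,m=2: 3>2, res = 10+1 = 11
j=3,m=3: not 3>3, res = 11+1 = 12
j=3,m=4: not 3>4, res = 12+1 = 13
j=4,m=0: 4>0, res = 13+4 = 17
j=4,m=1: 4>1, res = 17+3 = 20
j=4,m=2: 4>2, res = 20+2 = 22
j=4,m=3: 4>3, res = 22+1 = 23
j=4,m=4: not 4>4, res = 23+1 = 24
j=4,m=5: not 4>5, res = 24+1 = 25
j=5,m=0: 5>0, res = 25+5 = 30
j=5,m=1: 5>1, res = 30+4 = 34
j=5,m=2: 5>2, res = 34+3 = 37
j=5,m=3: 5>3, res = 37+2 = 39
j=5,m=4: 5>4, res = 39+1 = 40
j=5,m=5: not 5>5, res = 40+1 = 41
j=5,m=6: not 5>6, res = 41+1 = 42
j=6,m=0: 6>0, res = 42+6 = 48
j=6,m=1: 6>1, res = 48+5 = 53
j=6,m=2: 6>2, res = 53+4 = 57
j=6,m=3: 6>3, res = 57+3 = 60
j=6,m=4: 6>4, res = 60+2 = 62
j=6,m=5: 6>5, res = 62+1 = 63
j=6,m=6: not 6>6, res = 63+1 = 64
j=6,m=7: not 6>7, res = 64+1 = 65

65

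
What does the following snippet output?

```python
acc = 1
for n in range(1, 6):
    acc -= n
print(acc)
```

-14

n=1: acc = 1-1 = 0
n=2: acc = 0-2 = -2
n=3: acc = (-2)-3 = -5
n=4: acc = (-5)-4 = -9
n=5: acc = (-9)-5 = -14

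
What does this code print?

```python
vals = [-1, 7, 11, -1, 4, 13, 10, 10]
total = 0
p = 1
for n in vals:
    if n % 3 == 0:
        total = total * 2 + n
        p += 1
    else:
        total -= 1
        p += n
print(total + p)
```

n=-1: not %3==0, total = 0-1 = -1; p=0
n=7: not %3==0, total = (-1)-1 = -2; p=7
n=11: not %3==0, total = (-2)-1 = -3; p=18
n=-1: not %3==0, total = (-3)-1 = -4; p=17
n=4: not %3==0, total = (-4)-1 = -5; p=21
n=13: not %3==0, total = (-5)-1 = -6; p=34
n=10: not %3==0, total = (-6)-1 = -7; p=44
n=10: not %3==0, total = (-7)-1 = -8; p=54
total+p = (-8)+54 = 46

46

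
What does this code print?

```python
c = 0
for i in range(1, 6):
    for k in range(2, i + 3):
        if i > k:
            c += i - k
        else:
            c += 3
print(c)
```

i=1,k=2: not 1>2, c = 0+3 = 3
i=1,k=3: not 1>3, c = 3+3 = 6
i=2,k=2: not 2>2, c = 6+3 = 9
i=2,k=3: not 2>3, c = 9+3 = 12
i=2,k=4: not 2>4, c = 12+3 = 15
i=3,k=2: 3>2, c = 15+1 = 16
i=3,k=3: not 3>3, c = 16+3 = 19
i=3,k=4: not 3>4, c = 19+3 = 22
i=3,k=5: not 3>5, c = 22+3 = 25
i=4,k=2: 4>2, c = 25+2 = 27
i=4,k=3: 4>3, c = 27+1 = 28
i=4,k=4: not 4>4, c = 28+3 = 31
i=4,k=5: not 4>5, c = 31+3 = 34
i=4,k=6: not 4>6, c = 34+3 = 37
i=5,k=2: 5>2, c = 37+3 = 40
i=5,k=3: 5>3, c = 40+2 = 42
i=5,k=4: 5>4, c = 42+1 = 43
i=5,k=5: not 5>5, c = 43+3 = 46
i=5,k=6: not 5>6, c = 46+3 = 49
i=5,k=7: not 5>7, c = 49+3 = 52

52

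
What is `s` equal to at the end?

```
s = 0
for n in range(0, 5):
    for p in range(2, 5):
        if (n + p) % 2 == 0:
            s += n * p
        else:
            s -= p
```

27

n=0,p=2: even sum, s = 0+0 = 0
n=0,p=3: odd sum, s = 0-3 = -3
n=0,p=4: even sum, s = (-3)+0 = -3
n=1,p=2: odd sum, s = (-3)-2 = -5
n=1,p=3: even sum, s = (-5)+3 = -2
n=1,p=4: odd sum, s = (-2)-4 = -6
n=2,p=2: even sum, s = (-6)+4 = -2
n=2,p=3: odd sum, s = (-2)-3 = -5
n=2,p=4: even sum, s = (-5)+8 = 3
n=3,p=2: odd sum, s = 3-2 = 1
n=3,p=3: even sum, s = 1+9 = 10
n=3,p=4: odd sum, s = 10-4 = 6
n=4,p=2: even sum, s = 6+8 = 14
n=4,p=3: odd sum, s = 14-3 = 11
n=4,p=4: even sum, s = 11+16 = 27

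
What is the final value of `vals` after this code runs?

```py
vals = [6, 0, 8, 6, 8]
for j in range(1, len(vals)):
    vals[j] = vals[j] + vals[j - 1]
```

j=1: vals[1] = 0+6 = 6 → [6, 6, 8, 6, 8]
j=2: vals[2] = 8+6 = 14 → [6, 6, 14, 6, 8]
j=3: vals[3] = 6+14 = 20 → [6, 6, 14, 20, 8]
j=4: vals[4] = 8+20 = 28 → [6, 6, 14, 20, 28]

[6, 6, 14, 20, 28]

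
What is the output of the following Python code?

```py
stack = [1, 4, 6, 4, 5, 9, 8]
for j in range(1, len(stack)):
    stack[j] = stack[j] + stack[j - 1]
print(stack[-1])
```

j=1: stack[1] = 4+1 = 5 → [1, 5, 6, 4, 5, 9, 8]
j=2: stack[2] = 6+5 = 11 → [1, 5, 11, 4, 5, 9, 8]
j=3: stack[3] = 4+11 = 15 → [1, 5, 11, 15, 5, 9, 8]
j=4: stack[4] = 5+15 = 20 → [1, 5, 11, 15, 20, 9, 8]
j=5: stack[5] = 9+20 = 29 → [1, 5, 11, 15, 20, 29, 8]
j=6: stack[6] = 8+29 = 37 → [1, 5, 11, 15, 20, 29, 37]

37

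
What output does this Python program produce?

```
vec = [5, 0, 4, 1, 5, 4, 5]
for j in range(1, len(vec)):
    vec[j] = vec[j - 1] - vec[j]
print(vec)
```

[5, 5, 1, 0, -5, -9, -14]

j=1: vec[1] = 5-0 = 5 → [5, 5, 4, 1, 5, 4, 5]
j=2: vec[2] = 5-4 = 1 → [5, 5, 1, 1, 5, 4, 5]
j=3: vec[3] = 1-1 = 0 → [5, 5, 1, 0, 5, 4, 5]
j=4: vec[4] = 0-5 = -5 → [5, 5, 1, 0, -5, 4, 5]
j=5: vec[5] = (-5)-4 = -9 → [5, 5, 1, 0, -5, -9, 5]
j=6: vec[6] = (-9)-5 = -14 → [5, 5, 1, 0, -5, -9, -14]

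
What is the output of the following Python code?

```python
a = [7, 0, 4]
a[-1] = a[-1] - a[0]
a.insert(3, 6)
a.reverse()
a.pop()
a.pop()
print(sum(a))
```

a[-1] = a[-1]-a[0] = 4-7 = -3 → [7, 0, -3]
insert 6 at 3 → [7, 0, -3, 6]
reverse → [6, -3, 0, 7]
pop() removes 7 → [6, -3, 0]
pop() removes 0 → [6, -3]
sum = 3

3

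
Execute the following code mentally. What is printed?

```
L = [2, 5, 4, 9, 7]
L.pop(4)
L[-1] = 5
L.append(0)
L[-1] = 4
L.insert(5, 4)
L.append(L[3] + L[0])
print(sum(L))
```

pop(4) removes 7 → [2, 5, 4, 9]
L[-1] = 5 → [2, 5, 4, 5]
append 0 → [2, 5, 4, 5, 0]
L[-1] = 4 → [2, 5, 4, 5, 4]
insert 4 at 5 → [2, 5, 4, 5, 4, 4]
append L[3]+L[0] = 5+2 = 7 → [2, 5, 4, 5, 4, 4, 7]
sum = 31

31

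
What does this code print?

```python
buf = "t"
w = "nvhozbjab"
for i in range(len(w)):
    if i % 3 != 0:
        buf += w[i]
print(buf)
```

tvhzbab

i=0: skip
i=1: add 'v' → 'tv'
i=2: add 'h' → 'tvh'
i=3: skip
i=4: add 'z' → 'tvhz'
i=5: add 'b' → 'tvhzb'
i=6: skip
i=7: add 'a' → 'tvhzba'
i=8: add 'b' → 'tvhzbab'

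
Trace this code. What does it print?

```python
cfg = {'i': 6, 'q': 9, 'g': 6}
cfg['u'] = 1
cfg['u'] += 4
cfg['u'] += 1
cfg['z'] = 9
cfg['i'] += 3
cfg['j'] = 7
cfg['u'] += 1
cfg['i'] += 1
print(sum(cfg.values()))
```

cfg['u'] = 1 → {'i': 6, 'q': 9, 'g': 6, 'u': 1}
cfg['u'] = 1+4 = 5 → {'i': 6, 'q': 9, 'g': 6, 'u': 5}
cfg['u'] = 5+1 = 6 → {'i': 6, 'q': 9, 'g': 6, 'u': 6}
cfg['z'] = 9 → {'i': 6, 'q': 9, 'g': 6, 'u': 6, 'z': 9}
cfg['i'] = 6+3 = 9 → {'i': 9, 'q': 9, 'g': 6, 'u': 6, 'z': 9}
cfg['j'] = 7 → {'i': 9, 'q': 9, 'g': 6, 'u': 6, 'z': 9, 'j': 7}
cfg['u'] = 6+1 = 7 → {'i': 9, 'q': 9, 'g': 6, 'u': 7, 'z': 9, 'j': 7}
cfg['i'] = 9+1 = 10 → {'i': 10, 'q': 9, 'g': 6, 'u': 7, 'z': 9, 'j': 7}
sum of values = 48

48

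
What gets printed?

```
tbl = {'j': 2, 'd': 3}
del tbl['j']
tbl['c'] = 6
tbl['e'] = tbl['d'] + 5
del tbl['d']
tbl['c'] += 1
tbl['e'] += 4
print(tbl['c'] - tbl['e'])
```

-5

del 'j' → {'d': 3}
tbl['c'] = 6 → {'d': 3, 'c': 6}
tbl['e'] = tbl['d']+5 = 8 → {'d': 3, 'c': 6, 'e': 8}
del 'd' → {'c': 6, 'e': 8}
tbl['c'] = 6+1 = 7 → {'c': 7, 'e': 8}
tbl['e'] = 8+4 = 12 → {'c': 7, 'e': 12}
tbl['c']-tbl['e'] = 7-12 = -5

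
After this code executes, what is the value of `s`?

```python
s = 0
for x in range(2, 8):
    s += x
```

x=2: s = 0+2 = 2
x=3: s = 2+3 = 5
x=4: s = 5+4 = 9
x=5: s = 9+5 = 14
x=6: s = 14+6 = 20
x=7: s = 20+7 = 27

27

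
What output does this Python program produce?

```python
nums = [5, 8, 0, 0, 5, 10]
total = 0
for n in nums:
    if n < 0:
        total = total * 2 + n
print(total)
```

0

n=5: not <0
n=8: not <0
n=0: not <0
n=0: not <0
n=5: not <0
n=10: not <0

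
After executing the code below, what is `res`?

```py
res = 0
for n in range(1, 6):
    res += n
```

15

n=1: res = 0+1 = 1
n=2: res = 1+2 = 3
n=3: res = 3+3 = 6
n=4: res = 6+4 = 10
n=5: res = 10+5 = 15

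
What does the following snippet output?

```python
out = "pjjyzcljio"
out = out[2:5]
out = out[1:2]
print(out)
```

slice [2:5] → 'jyz'
slice [1:2] → 'y'

y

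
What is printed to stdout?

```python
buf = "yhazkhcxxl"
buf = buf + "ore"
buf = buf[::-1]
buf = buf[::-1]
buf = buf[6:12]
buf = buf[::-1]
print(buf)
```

+ 'ore' → 'yhazkhcxxlore'
reverse → 'erolxxchkzahy'
reverse → 'yhazkhcxxlore'
slice [6:12] → 'cxxlor'
reverse → 'rolxxc'

rolxxc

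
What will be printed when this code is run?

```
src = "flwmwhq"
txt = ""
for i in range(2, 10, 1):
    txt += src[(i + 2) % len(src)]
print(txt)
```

i=2: add src[4]='w' → 'w'
i=3: add src[5]='h' → 'wh'
i=4: add src[6]='q' → 'whq'
i=5: add src[0]='f' → 'whqf'
i=6: add src[1]='l' → 'whqfl'
i=7: add src[2]='w' → 'whqflw'
i=8: add src[3]='m' → 'whqflwm'
i=9: add src[4]='w' → 'whqflwmw'

whqflwmw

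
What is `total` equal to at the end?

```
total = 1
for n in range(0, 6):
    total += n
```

16

n=0: total = 1+0 = 1
n=1: total = 1+1 = 2
n=2: total = 2+2 = 4
n=3: total = 4+3 = 7
n=4: total = 7+4 = 11
n=5: total = 11+5 = 16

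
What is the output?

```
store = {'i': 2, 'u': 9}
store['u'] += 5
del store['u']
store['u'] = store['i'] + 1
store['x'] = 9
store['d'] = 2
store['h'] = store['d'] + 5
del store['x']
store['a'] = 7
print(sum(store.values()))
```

21

store['u'] = 9+5 = 14 → {'i': 2, 'u': 14}
del 'u' → {'i': 2}
store['u'] = store['i']+1 = 3 → {'i': 2, 'u': 3}
store['x'] = 9 → {'i': 2, 'u': 3, 'x': 9}
store['d'] = 2 → {'i': 2, 'u': 3, 'x': 9, 'd': 2}
store['h'] = store['d']+5 = 7 → {'i': 2, 'u': 3, 'x': 9, 'd': 2, 'h': 7}
del 'x' → {'i': 2, 'u': 3, 'd': 2, 'h': 7}
store['a'] = 7 → {'i': 2, 'u': 3, 'd': 2, 'h': 7, 'a': 7}
sum of values = 21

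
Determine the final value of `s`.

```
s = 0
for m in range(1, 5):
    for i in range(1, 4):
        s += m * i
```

m=1,i=1: s = 0+1 = 1
m=1,i=2: s = 1+2 = 3
m=1,i=3: s = 3+3 = 6
m=2,i=1: s = 6+2 = 8
m=2,i=2: s = 8+4 = 12
m=2,i=3: s = 12+6 = 18
m=3,i=1: s = 18+3 = 21
m=3,i=2: s = 21+6 = 27
m=3,i=3: s = 27+9 = 36
m=4,i=1: s = 36+4 = 40
m=4,i=2: s = 40+8 = 48
m=4,i=3: s = 48+12 = 60

60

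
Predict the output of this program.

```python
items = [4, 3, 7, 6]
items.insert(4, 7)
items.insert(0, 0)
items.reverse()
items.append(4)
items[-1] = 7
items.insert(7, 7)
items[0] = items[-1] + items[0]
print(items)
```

insert 7 at 4 → [4, 3, 7, 6, 7]
insert 0 at 0 → [0, 4, 3, 7, 6, 7]
reverse → [7, 6, 7, 3, 4, 0]
append 4 → [7, 6, 7, 3, 4, 0, 4]
items[-1] = 7 → [7, 6, 7, 3, 4, 0, 7]
insert 7 at 7 → [7, 6, 7, 3, 4, 0, 7, 7]
items[0] = items[-1]+items[0] = 7+7 = 14 → [14, 6, 7, 3, 4, 0, 7, 7]

[14, 6, 7, 3, 4, 0, 7, 7]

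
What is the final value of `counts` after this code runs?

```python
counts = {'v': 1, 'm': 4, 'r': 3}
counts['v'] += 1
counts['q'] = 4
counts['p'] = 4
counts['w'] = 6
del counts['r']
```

{'v': 2, 'm': 4, 'q': 4, 'p': 4, 'w': 6}

counts['v'] = 1+1 = 2 → {'v': 2, 'm': 4, 'r': 3}
counts['q'] = 4 → {'v': 2, 'm': 4, 'r': 3, 'q': 4}
counts['p'] = 4 → {'v': 2, 'm': 4, 'r': 3, 'q': 4, 'p': 4}
counts['w'] = 6 → {'v': 2, 'm': 4, 'r': 3, 'q': 4, 'p': 4, 'w': 6}
del 'r' → {'v': 2, 'm': 4, 'q': 4, 'p': 4, 'w': 6}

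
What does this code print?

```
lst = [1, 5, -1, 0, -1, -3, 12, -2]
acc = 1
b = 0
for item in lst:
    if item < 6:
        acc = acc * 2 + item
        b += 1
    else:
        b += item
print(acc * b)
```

6156

item=1: <6, acc = 1*2+1 = 3; b=1
item=5: <6, acc = 3*2+5 = 11; b=2
item=-1: <6, acc = 11*2+(-1) = 21; b=3
item=0: <6, acc = 21*2+0 = 42; b=4
item=-1: <6, acc = 42*2+(-1) = 83; b=5
item=-3: <6, acc = 83*2+(-3) = 163; b=6
item=12: not <6; b=18
item=-2: <6, acc = 163*2+(-2) = 324; b=19
acc*b = 324*19 = 6156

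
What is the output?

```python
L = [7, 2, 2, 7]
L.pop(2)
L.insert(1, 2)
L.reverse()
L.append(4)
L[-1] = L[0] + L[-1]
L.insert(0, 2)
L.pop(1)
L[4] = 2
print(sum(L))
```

15

pop(2) removes 2 → [7, 2, 7]
insert 2 at 1 → [7, 2, 2, 7]
reverse → [7, 2, 2, 7]
append 4 → [7, 2, 2, 7, 4]
L[-1] = L[0]+L[-1] = 7+4 = 11 → [7, 2, 2, 7, 11]
insert 2 at 0 → [2, 7, 2, 2, 7, 11]
pop(1) removes 7 → [2, 2, 2, 7, 11]
L[4] = 2 → [2, 2, 2, 7, 2]
sum = 15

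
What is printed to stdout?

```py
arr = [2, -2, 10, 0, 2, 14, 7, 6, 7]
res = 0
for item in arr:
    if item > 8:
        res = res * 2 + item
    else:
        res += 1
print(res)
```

49

item=2: not >8, res = 0+1 = 1
item=-2: not >8, res = 1+1 = 2
item=10: >8, res = 2*2+10 = 14
item=0: not >8, res = 14+1 = 15
item=2: not >8, res = 15+1 = 16
item=14: >8, res = 16*2+14 = 46
item=7: not >8, res = 46+1 = 47
item=6: not >8, res = 47+1 = 48
item=7: not >8, res = 48+1 = 49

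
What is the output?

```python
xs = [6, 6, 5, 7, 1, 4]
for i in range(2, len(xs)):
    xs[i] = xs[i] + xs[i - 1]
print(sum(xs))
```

83

i=2: xs[2] = 5+6 = 11 → [6, 6, 11, 7, 1, 4]
i=3: xs[3] = 7+11 = 18 → [6, 6, 11, 18, 1, 4]
i=4: xs[4] = 1+18 = 19 → [6, 6, 11, 18, 19, 4]
i=5: xs[5] = 4+19 = 23 → [6, 6, 11, 18, 19, 23]
sum = 83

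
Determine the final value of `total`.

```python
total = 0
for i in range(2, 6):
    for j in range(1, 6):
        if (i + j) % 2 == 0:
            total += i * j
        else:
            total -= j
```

i=2,j=1: odd sum, total = 0-1 = -1
i=2,j=2: even sum, total = (-1)+4 = 3
i=2,j=3: odd sum, total = 3-3 = 0
i=2,j=4: even sum, total = 0+8 = 8
i=2,j=5: odd sum, total = 8-5 = 3
i=3,j=1: even sum, total = 3+3 = 6
i=3,j=2: odd sum, total = 6-2 = 4
i=3,j=3: even sum, total = 4+9 = 13
i=3,j=4: odd sum, total = 13-4 = 9
i=3,j=5: even sum, total = 9+15 = 24
i=4,j=1: odd sum, total = 24-1 = 23
i=4,j=2: even sum, total = 23+8 = 31
i=4,j=3: odd sum, total = 31-3 = 28
i=4,j=4: even sum, total = 28+16 = 44
i=4,j=5: odd sum, total = 44-5 = 39
i=5,j=1: even sum, total = 39+5 = 44
i=5,j=2: odd sum, total = 44-2 = 42
i=5,j=3: even sum, total = 42+15 = 57
i=5,j=4: odd sum, total = 57-4 = 53
i=5,j=5: even sum, total = 53+25 = 78

78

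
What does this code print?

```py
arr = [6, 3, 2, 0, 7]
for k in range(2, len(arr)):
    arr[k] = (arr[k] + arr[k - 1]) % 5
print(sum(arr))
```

11

k=2: arr[2] = (2+3)%5 = 0 → [6, 3, 0, 0, 7]
k=3: arr[3] = (0+0)%5 = 0 → [6, 3, 0, 0, 7]
k=4: arr[4] = (7+0)%5 = 2 → [6, 3, 0, 0, 2]
sum = 11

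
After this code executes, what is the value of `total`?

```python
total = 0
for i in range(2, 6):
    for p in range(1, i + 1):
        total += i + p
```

88

i=2,p=1: total = 0+3 = 3
i=2,p=2: total = 3+4 = 7
i=3,p=1: total = 7+4 = 11
i=3,p=2: total = 11+5 = 16
i=3,p=3: total = 16+6 = 22
i=4,p=1: total = 22+5 = 27
i=4,p=2: total = 27+6 = 33
i=4,p=3: total = 33+7 = 40
i=4,p=4: total = 40+8 = 48
i=5,p=1: total = 48+6 = 54
i=5,p=2: total = 54+7 = 61
i=5,p=3: total = 61+8 = 69
i=5,p=4: total = 69+9 = 78
i=5,p=5: total = 78+10 = 88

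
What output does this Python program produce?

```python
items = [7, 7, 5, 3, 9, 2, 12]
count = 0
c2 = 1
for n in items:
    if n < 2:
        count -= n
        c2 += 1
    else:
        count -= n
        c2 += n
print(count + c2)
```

1

n=7: not <2, count = 0-7 = -7; c2=8
n=7: not <2, count = (-7)-7 = -14; c2=15
n=5: not <2, count = (-14)-5 = -19; c2=20
n=3: not <2, count = (-19)-3 = -22; c2=23
n=9: not <2, count = (-22)-9 = -31; c2=32
n=2: not <2, count = (-31)-2 = -33; c2=34
n=12: not <2, count = (-33)-12 = -45; c2=46
count+c2 = (-45)+46 = 1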